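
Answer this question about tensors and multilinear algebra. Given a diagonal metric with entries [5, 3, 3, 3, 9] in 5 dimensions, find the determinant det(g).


For a diagonal metric, the determinant is the product of diagonal entries.
Diagonal entries: 5, 3, 3, 3, 9
det(g) = 5 * 3 * 3 * 3 * 9 = 1215

1215


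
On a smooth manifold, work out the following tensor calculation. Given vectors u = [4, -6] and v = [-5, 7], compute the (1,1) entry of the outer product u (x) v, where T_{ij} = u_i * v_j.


The outer product entry T_{ij} = u_i * v_j.
We need i=1, j=1.
u_1 = 4, v_1 = -5
T_{1,1} = 4 * -5 = -20

-20


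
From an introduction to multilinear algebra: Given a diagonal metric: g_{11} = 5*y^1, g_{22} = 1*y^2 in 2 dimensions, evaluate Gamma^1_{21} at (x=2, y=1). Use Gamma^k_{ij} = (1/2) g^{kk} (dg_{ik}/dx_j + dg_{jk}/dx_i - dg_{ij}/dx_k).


For a diagonal metric, Gamma^k_{ij} = (1/2) g^{kk} (dg_{ik}/dx_j + dg_{jk}/dx_i - dg_{ij}/dx_k).
The metric is diagonal, so g_{ab} = 0 for a != b.
At the given point: g_{11} = 5, g_{22} = 1
g^{11} = 1/5
dg_{21}/dx_1 = 0 (off-diagonal)
dg_{11}/dx_2 = dg_{11}/dx_2 = 5
dg_{21}/dx_1 = 0 (off-diagonal)
Numerator = 0 + 5 - 0 = 5
Gamma^1_{21} = 5 / (2 * 5) = 1/2

1/2


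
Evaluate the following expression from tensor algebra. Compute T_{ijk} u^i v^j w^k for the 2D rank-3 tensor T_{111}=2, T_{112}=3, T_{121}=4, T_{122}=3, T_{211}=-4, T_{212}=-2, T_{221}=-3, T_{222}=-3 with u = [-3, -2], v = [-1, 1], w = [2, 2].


S = sum over i,j,k of T_{ijk} u_i v_j w_k. Expanding all 8 terms:
T_{111}*u_1*v_1*w_1 = 2*-3*-1*2 = 12  (running total: 12)
T_{112}*u_1*v_1*w_2 = 3*-3*-1*2 = 18  (running total: 30)
T_{121}*u_1*v_2*w_1 = 4*-3*1*2 = -24  (running total: 6)
T_{122}*u_1*v_2*w_2 = 3*-3*1*2 = -18  (running total: -12)
T_{211}*u_2*v_1*w_1 = -4*-2*-1*2 = -16  (running total: -28)
T_{212}*u_2*v_1*w_2 = -2*-2*-1*2 = -8  (running total: -36)
T_{221}*u_2*v_2*w_1 = -3*-2*1*2 = 12  (running total: -24)
T_{222}*u_2*v_2*w_2 = -3*-2*1*2 = 12  (running total: -12)
S = -12

-12


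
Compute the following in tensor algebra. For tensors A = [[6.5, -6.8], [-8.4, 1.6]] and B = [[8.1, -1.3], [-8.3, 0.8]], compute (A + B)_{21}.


Tensor addition is component-wise: (A + B)_{ij} = A_{ij} + B_{ij}.
A_{21} = -8.4
B_{21} = -8.3
(A + B)_{21} = -8.4 + -8.3 = -16.7

-16.7


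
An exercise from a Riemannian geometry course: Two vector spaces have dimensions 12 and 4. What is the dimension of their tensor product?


The dimension of a tensor product is the product of dimensions.
dim(V) = 12, dim(W) = 4
dim(V (x) W) = 12 * 4 = 48

48


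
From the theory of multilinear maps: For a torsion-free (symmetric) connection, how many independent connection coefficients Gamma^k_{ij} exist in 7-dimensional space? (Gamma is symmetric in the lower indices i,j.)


Christoffel symbols Gamma^k_{ij} are symmetric in i,j, so there are d * d(d+1)/2 independent symbols.
d = 7
d(d+1)/2 = 7 * 8 / 2 = 28
Total = 7 * 28 = 196

196


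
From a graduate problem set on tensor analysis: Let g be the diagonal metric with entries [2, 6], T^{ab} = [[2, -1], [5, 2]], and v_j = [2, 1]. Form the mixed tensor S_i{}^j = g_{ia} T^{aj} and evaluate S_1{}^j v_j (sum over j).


Step 1: lower the first index. For a diagonal metric, g_{ia} T^{aj} = g_{ii} T^{ij} (no sum on i).
g_{11} = 2
S_1{}^1 = 2 * T^{11} = 2 * 2 = 4
S_1{}^2 = 2 * T^{12} = 2 * -1 = -2
Step 2: contract S_1{}^j with v_j.
S_1{}^1 * v_1 = 4 * 2 = 8
S_1{}^2 * v_2 = -2 * 1 = -2
Result = 8 + -2 = 6

6


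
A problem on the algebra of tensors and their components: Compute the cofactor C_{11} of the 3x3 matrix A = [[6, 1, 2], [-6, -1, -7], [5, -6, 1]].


To find cofactor C_{11}, delete row 1 and column 1.
The resulting 2x2 submatrix is: [[-1, -7], [-6, 1]]
Minor M_{11} = -1*1 - -7*-6
  = -1 - 42 = -43
Sign = (-1)^(1+1) = (-1)^2 = 1
Cofactor C_{11} = 1 * -43 = -43

-43


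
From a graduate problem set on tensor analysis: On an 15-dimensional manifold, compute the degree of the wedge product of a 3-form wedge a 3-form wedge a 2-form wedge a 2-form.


The degree of a wedge product is the sum of the degrees of the individual forms.
Degrees: 3, 3, 2, 2
Total degree = 3 + 3 + 2 + 2 = 10

10


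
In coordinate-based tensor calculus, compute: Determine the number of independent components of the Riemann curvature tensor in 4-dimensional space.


The Riemann tensor in d dimensions has d^2(d^2 - 1)/12 independent components.
d = 4, so d^2 = 16
d^2 - 1 = 15
d^2(d^2 - 1) = 16 * 15 = 240
Divide by 12: 240 / 12 = 20

20


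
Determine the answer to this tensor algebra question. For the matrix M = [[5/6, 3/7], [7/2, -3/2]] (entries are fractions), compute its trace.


The trace is the sum of diagonal entries.
Diagonal: M[1,1] = 5/6, M[2,2] = -3/2
Tr(M) = 5/6 + -3/2
Computing step by step:
After adding M[1,1]: 5/6
After adding M[2,2]: -2/3
Tr(M) = -2/3

-2/3


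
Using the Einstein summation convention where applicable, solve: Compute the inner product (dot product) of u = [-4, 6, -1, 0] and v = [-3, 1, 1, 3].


The inner product u . v = sum of u_i * v_i.
Term-by-term: -4 * -3, 6 * 1, -1 * 1, 0 * 3
Products: 12, 6, -1, 0
Sum = 12 + 6 + -1 + 0 = 17

17


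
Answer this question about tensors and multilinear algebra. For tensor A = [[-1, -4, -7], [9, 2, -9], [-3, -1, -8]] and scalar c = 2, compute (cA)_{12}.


Scalar multiplication: (cA)_{ij} = c * A_{ij}.
c = 2
A_{12} = -4
(cA)_{12} = 2 * -4 = -8

-8


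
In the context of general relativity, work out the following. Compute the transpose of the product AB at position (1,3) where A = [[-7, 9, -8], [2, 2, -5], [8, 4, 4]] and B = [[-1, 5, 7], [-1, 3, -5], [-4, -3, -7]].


(AB)^T_{ij} = (AB)_{ji} = sum_k A_{jk} B_{ki}.
For i=1, j=3 we need (AB)_{31}:
A_{31} * B_{11} = 8 * -1 = -8
A_{32} * B_{21} = 4 * -1 = -4
A_{33} * B_{31} = 4 * -4 = -16
Sum = -8 + -4 + -16 = -28

-28


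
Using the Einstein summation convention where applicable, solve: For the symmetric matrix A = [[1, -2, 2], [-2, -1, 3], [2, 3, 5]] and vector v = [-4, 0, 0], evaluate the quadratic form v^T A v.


First compute Av:
(Av)_1 = 1*-4 + -2*0 + 2*0 = -4
(Av)_2 = -2*-4 + -1*0 + 3*0 = 8
(Av)_3 = 2*-4 + 3*0 + 5*0 = -8
Av = [-4, 8, -8]
Then v^T (Av) = -4*-4 + 0*8 + 0*-8
= 16 + 0 + 0 = 16

16


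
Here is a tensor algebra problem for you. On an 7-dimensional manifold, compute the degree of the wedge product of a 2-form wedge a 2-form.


The degree of a wedge product is the sum of the degrees of the individual forms.
Degrees: 2, 2
Total degree = 2 + 2 = 4

4


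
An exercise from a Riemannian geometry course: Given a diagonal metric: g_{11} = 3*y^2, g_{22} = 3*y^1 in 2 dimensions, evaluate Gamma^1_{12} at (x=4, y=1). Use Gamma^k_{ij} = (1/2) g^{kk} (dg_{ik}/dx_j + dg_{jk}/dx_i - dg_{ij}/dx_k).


For a diagonal metric, Gamma^k_{ij} = (1/2) g^{kk} (dg_{ik}/dx_j + dg_{jk}/dx_i - dg_{ij}/dx_k).
The metric is diagonal, so g_{ab} = 0 for a != b.
At the given point: g_{11} = 3, g_{22} = 3
g^{11} = 1/3
dg_{11}/dx_2 = dg_{11}/dx_2 = 6
dg_{21}/dx_1 = 0 (off-diagonal)
dg_{12}/dx_1 = 0 (off-diagonal)
Numerator = 6 + 0 - 0 = 6
Gamma^1_{12} = 6 / (2 * 3) = 1

1


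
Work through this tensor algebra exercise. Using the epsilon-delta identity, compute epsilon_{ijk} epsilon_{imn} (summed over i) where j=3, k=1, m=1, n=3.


Using the identity: epsilon_{ijk} epsilon_{imn} = delta_{jm} delta_{kn} - delta_{jn} delta_{km}.
delta_{31} = 0
delta_{13} = 0
delta_{33} = 1
delta_{11} = 1
Result = 0 * 0 - 1 * 1 = 0 - 1 = -1

-1


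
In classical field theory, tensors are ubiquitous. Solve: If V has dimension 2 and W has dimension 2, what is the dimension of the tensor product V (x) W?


The dimension of a tensor product is the product of dimensions.
dim(V) = 2, dim(W) = 2
dim(V (x) W) = 2 * 2 = 4

4


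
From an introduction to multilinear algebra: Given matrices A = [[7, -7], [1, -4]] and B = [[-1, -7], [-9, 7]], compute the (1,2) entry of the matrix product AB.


(AB)_{ij} = sum_k A_{ik} B_{kj}.
For i=1, j=2:
A_{11} * B_{12} = 7 * -7 = -49
A_{12} * B_{22} = -7 * 7 = -49
Sum = -49 + -49 = -98

-98


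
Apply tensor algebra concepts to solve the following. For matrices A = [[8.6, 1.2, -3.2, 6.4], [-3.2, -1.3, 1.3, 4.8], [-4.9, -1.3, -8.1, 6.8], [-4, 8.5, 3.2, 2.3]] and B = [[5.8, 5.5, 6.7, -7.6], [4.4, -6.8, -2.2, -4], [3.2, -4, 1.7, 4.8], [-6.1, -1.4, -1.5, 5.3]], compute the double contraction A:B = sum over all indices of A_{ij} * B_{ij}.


A:B = sum over all i,j of A_{ij} * B_{ij}.
Row 1: 8.6*5.8=49.88, 1.2*5.5=6.6, -3.2*6.7=-21.44, 6.4*-7.6=-48.64 => row sum = -13.6
Row 2: -3.2*4.4=-14.08, -1.3*-6.8=8.84, 1.3*-2.2=-2.86, 4.8*-4=-19.2 => row sum = -27.3
Row 3: -4.9*3.2=-15.68, -1.3*-4=5.2, -8.1*1.7=-13.77, 6.8*4.8=32.64 => row sum = 8.39
Row 4: -4*-6.1=24.4, 8.5*-1.4=-11.9, 3.2*-1.5=-4.8, 2.3*5.3=12.19 => row sum = 19.89
Total = -13.6 + -27.3 + 8.39 + 19.89 = -12.62

-12.62


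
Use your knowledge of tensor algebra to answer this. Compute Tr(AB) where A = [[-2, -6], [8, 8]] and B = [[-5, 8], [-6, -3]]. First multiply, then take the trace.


Tr(AB) = sum_i (AB)_{ii} where (AB)_{ii} = sum_k A_{ik} B_{ki}.
(AB)_{11} = -2*-5 + -6*-6 = 46
(AB)_{22} = 8*8 + 8*-3 = 40
Tr(AB) = 46 + 40 = 86

86


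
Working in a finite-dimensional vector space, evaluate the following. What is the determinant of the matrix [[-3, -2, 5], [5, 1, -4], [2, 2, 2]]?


Expanding along the first row, det(A) = a11*M_11 - a12*M_12 + a13*M_13, where M_1j is the (1,j) minor.
Minor M_11 = 1*2 - -4*2 = 10
Minor M_12 = 5*2 - -4*2 = 18
Minor M_13 = 5*2 - 1*2 = 8
det = -3*(10) - -2*(18) + 5*(8)
    = -30 - -36 + 40
    = 46

46


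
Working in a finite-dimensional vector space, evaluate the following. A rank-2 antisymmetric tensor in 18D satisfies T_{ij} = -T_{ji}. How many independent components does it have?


An antisymmetric rank-2 tensor satisfies A_{ij} = -A_{ji}, so diagonal entries are zero.
The independent components are the upper-triangular entries: C(n, 2) = n(n-1)/2.
n = 18
C(18, 2) = 18 * 17 / 2 = 306 / 2 = 153

153


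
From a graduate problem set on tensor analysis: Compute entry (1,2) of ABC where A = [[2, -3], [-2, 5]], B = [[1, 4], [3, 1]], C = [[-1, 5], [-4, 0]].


(ABC)_{12} = sum_m (AB)_{1m} C_{m2}. First compute row 1 of AB.
(AB)_{11} = 2*1 + -3*3 = -7
(AB)_{12} = 2*4 + -3*1 = 5
Now contract with column 2 of C:
(AB)_{11} * C_{12} = -7 * 5 = -35
(AB)_{12} * C_{22} = 5 * 0 = 0
(ABC)_{12} = -35 + 0 = -35

-35


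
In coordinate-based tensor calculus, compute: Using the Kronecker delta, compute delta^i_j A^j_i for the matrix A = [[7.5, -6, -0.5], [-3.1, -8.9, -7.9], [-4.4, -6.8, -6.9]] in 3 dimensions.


The contraction (trace) of a rank-2 tensor is the sum of its diagonal elements.
Diagonal entries: A[1,1] = 7.5, A[2,2] = -8.9, A[3,3] = -6.9
Tr(A) = 7.5 + -8.9 + -6.9 = -8.3

-8.3


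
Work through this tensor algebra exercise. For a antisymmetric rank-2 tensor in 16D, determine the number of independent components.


A antisymmetric rank-2 tensor in d dimensions has d(d-1)/2 independent components.
d = 16
d(d-1)/2 = 16 * 15 / 2 = 240 / 2 = 120

120


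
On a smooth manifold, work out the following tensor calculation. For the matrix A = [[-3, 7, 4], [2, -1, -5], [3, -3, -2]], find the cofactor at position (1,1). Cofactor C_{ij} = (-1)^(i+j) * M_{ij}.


To find cofactor C_{11}, delete row 1 and column 1.
The resulting 2x2 submatrix is: [[-1, -5], [-3, -2]]
Minor M_{11} = -1*-2 - -5*-3
  = 2 - 15 = -13
Sign = (-1)^(1+1) = (-1)^2 = 1
Cofactor C_{11} = 1 * -13 = -13

-13


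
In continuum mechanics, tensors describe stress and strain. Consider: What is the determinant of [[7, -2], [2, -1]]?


For a 2x2 matrix [[a, b], [c, d]], det = a*d - b*c.
a = 7, b = -2, c = 2, d = -1
a*d = 7 * -1 = -7
b*c = -2 * 2 = -4
det = -7 - -4 = -3

-3


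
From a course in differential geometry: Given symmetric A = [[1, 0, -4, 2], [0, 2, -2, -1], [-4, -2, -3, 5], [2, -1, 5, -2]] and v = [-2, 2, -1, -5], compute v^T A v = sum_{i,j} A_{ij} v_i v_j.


First compute Av:
(Av)_1 = 1*-2 + 0*2 + -4*-1 + 2*-5 = -8
(Av)_2 = 0*-2 + 2*2 + -2*-1 + -1*-5 = 11
(Av)_3 = -4*-2 + -2*2 + -3*-1 + 5*-5 = -18
(Av)_4 = 2*-2 + -1*2 + 5*-1 + -2*-5 = -1
Av = [-8, 11, -18, -1]
Then v^T (Av) = -2*-8 + 2*11 + -1*-18 + -5*-1
= 16 + 22 + 18 + 5 = 61

61


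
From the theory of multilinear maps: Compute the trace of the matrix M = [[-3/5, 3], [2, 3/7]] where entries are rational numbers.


The trace is the sum of diagonal entries.
Diagonal: M[1,1] = -3/5, M[2,2] = 3/7
Tr(M) = -3/5 + 3/7
Computing step by step:
After adding M[1,1]: -3/5
After adding M[2,2]: -6/35
Tr(M) = -6/35

-6/35


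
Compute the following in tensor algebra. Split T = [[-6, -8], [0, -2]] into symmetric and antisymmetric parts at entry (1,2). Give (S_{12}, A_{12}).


T_{12} = -8
T_{21} = 0
S_{12} = (-8 + 0)/2 = -8/2 = -4
A_{12} = (-8 - 0)/2 = -8/2 = -4
Check: S + A = -4 + -4 = -8 = T_{12}.

(-4, -4)


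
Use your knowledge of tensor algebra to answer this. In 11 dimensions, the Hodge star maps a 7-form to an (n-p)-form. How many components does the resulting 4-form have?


The Hodge dual of a p-form on an n-dimensional manifold is an (n-p)-form.
n = 11, p = 7, so dual degree = 11 - 7 = 4
The number of components is C(n, n-p) = C(11, 4) = 330

330


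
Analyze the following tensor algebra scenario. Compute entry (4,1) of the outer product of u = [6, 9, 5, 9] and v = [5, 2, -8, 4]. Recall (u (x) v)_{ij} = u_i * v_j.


The outer product entry T_{ij} = u_i * v_j.
We need i=4, j=1.
u_4 = 9, v_1 = 5
T_{4,1} = 9 * 5 = 45

45


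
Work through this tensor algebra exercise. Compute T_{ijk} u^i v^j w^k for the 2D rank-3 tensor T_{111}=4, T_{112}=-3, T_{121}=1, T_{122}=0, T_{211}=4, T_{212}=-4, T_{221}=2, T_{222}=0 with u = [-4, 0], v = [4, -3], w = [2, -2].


S = sum over i,j,k of T_{ijk} u_i v_j w_k. Expanding all 8 terms:
T_{111}*u_1*v_1*w_1 = 4*-4*4*2 = -128  (running total: -128)
T_{112}*u_1*v_1*w_2 = -3*-4*4*-2 = -96  (running total: -224)
T_{121}*u_1*v_2*w_1 = 1*-4*-3*2 = 24  (running total: -200)
T_{122}*u_1*v_2*w_2 = 0*-4*-3*-2 = 0  (running total: -200)
T_{211}*u_2*v_1*w_1 = 4*0*4*2 = 0  (running total: -200)
T_{212}*u_2*v_1*w_2 = -4*0*4*-2 = 0  (running total: -200)
T_{221}*u_2*v_2*w_1 = 2*0*-3*2 = 0  (running total: -200)
T_{222}*u_2*v_2*w_2 = 0*0*-3*-2 = 0  (running total: -200)
S = -200

-200


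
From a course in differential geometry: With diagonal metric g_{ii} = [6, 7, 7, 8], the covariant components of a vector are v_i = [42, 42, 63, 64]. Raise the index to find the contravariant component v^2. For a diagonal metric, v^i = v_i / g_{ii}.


To raise an index with a diagonal metric: v^i = v_i / g_{ii}.
For index 2: v_2 = 42, g_{22} = 7
v^2 = 42 / 7 = 6

6


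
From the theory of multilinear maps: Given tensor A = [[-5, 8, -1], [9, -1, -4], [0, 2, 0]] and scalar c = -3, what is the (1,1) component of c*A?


Scalar multiplication: (cA)_{ij} = c * A_{ij}.
c = -3
A_{11} = -5
(cA)_{11} = -3 * -5 = 15

15


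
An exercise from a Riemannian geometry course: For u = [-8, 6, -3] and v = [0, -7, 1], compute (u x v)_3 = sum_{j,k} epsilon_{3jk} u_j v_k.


(u x v)_3 = sum_{j,k} epsilon_{3jk} u_j v_k. Only permutations of (1,2,3) contribute; the two non-zero terms are:
eps_{312} u_1 v_2 = 1 * -8 * -7 = 56
eps_{321} u_2 v_1 = -1 * 6 * 0 = 0
(u x v)_3 = 56

56


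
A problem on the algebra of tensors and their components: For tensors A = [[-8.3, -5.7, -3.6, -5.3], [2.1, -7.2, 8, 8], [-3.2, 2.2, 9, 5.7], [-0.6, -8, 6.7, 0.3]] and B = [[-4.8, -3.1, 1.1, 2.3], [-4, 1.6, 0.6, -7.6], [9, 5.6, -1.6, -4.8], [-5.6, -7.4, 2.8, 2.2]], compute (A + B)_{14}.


Tensor addition is component-wise: (A + B)_{ij} = A_{ij} + B_{ij}.
A_{14} = -5.3
B_{14} = 2.3
(A + B)_{14} = -5.3 + 2.3 = -3

-3


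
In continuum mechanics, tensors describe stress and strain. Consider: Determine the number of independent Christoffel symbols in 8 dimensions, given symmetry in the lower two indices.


Christoffel symbols Gamma^k_{ij} are symmetric in i,j, so there are d * d(d+1)/2 independent symbols.
d = 8
d(d+1)/2 = 8 * 9 / 2 = 36
Total = 8 * 36 = 288

288


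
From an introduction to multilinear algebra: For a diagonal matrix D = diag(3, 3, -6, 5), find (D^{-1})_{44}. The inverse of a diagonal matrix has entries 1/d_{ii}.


For a diagonal matrix, the inverse has entries (D^{-1})_{ii} = 1/d_{ii}.
The diagonal entries are: d_{11} = 3, d_{22} = 3, d_{33} = -6, d_{44} = 5
We need (D^{-1})_{44} = 1/d_{44} = 1/5 = 1/5

1/5


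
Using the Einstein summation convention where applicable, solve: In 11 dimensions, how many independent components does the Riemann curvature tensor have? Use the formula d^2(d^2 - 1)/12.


The Riemann tensor in d dimensions has d^2(d^2 - 1)/12 independent components.
d = 11, so d^2 = 121
d^2 - 1 = 120
d^2(d^2 - 1) = 121 * 120 = 14520
Divide by 12: 14520 / 12 = 1210

1210


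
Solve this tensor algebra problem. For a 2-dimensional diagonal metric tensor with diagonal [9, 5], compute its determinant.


For a diagonal metric, the determinant is the product of diagonal entries.
Diagonal entries: 9, 5
det(g) = 9 * 5 = 45

45


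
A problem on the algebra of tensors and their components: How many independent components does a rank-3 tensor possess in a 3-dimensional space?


The number of components of a rank-r tensor in d dimensions is d^r.
Here d = 3 and r = 3.
3^3 = 27

27


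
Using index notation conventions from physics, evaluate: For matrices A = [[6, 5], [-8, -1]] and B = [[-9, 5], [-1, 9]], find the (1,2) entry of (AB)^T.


(AB)^T_{ij} = (AB)_{ji} = sum_k A_{jk} B_{ki}.
For i=1, j=2 we need (AB)_{21}:
A_{21} * B_{11} = -8 * -9 = 72
A_{22} * B_{21} = -1 * -1 = 1
Sum = 72 + 1 = 73

73


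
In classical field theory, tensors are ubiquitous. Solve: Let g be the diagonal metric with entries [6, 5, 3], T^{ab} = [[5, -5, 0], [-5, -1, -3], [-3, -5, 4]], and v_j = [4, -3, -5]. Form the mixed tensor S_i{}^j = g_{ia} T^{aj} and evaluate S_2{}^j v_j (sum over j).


Step 1: lower the first index. For a diagonal metric, g_{ia} T^{aj} = g_{ii} T^{ij} (no sum on i).
g_{22} = 5
S_2{}^1 = 5 * T^{21} = 5 * -5 = -25
S_2{}^2 = 5 * T^{22} = 5 * -1 = -5
S_2{}^3 = 5 * T^{23} = 5 * -3 = -15
Step 2: contract S_2{}^j with v_j.
S_2{}^1 * v_1 = -25 * 4 = -100
S_2{}^2 * v_2 = -5 * -3 = 15
S_2{}^3 * v_3 = -15 * -5 = 75
Result = -100 + 15 + 75 = -10

-10


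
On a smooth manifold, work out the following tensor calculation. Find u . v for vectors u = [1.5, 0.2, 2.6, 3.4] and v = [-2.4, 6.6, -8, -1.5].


The inner product u . v = sum of u_i * v_i.
Term-by-term: 1.5 * -2.4, 0.2 * 6.6, 2.6 * -8, 3.4 * -1.5
Products: -3.6, 1.32, -20.8, -5.1
Sum = -3.6 + 1.32 + -20.8 + -5.1 = -28.18

-28.18


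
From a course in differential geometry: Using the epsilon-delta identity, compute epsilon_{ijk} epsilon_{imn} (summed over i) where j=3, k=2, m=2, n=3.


Using the identity: epsilon_{ijk} epsilon_{imn} = delta_{jm} delta_{kn} - delta_{jn} delta_{km}.
delta_{32} = 0
delta_{23} = 0
delta_{33} = 1
delta_{22} = 1
Result = 0 * 0 - 1 * 1 = 0 - 1 = -1

-1


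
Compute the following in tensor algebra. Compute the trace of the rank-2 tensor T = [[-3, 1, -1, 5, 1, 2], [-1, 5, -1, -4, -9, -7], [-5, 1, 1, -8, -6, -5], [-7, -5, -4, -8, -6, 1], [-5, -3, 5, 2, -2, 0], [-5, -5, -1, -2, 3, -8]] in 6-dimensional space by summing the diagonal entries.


The contraction (trace) of a rank-2 tensor is the sum of its diagonal elements.
Diagonal entries: A[1,1] = -3, A[2,2] = 5, A[3,3] = 1, A[4,4] = -8, A[5,5] = -2, A[6,6] = -8
Tr(A) = -3 + 5 + 1 + -8 + -2 + -8 = -15

-15


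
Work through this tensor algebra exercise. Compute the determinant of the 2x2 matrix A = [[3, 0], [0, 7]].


For a 2x2 matrix [[a, b], [c, d]], det = a*d - b*c.
a = 3, b = 0, c = 0, d = 7
a*d = 3 * 7 = 21
b*c = 0 * 0 = 0
det = 21 - 0 = 21

21


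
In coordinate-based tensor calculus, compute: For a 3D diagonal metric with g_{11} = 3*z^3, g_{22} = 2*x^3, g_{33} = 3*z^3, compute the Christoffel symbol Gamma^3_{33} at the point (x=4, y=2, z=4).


For a diagonal metric, Gamma^k_{ij} = (1/2) g^{kk} (dg_{ik}/dx_j + dg_{jk}/dx_i - dg_{ij}/dx_k).
The metric is diagonal, so g_{ab} = 0 for a != b.
At the given point: g_{11} = 192, g_{22} = 128, g_{33} = 192
g^{33} = 1/192
dg_{33}/dx_3 = dg_{33}/dx_3 = 144
dg_{33}/dx_3 = dg_{33}/dx_3 = 144
dg_{33}/dx_3 = dg_{33}/dx_3 = 144
Numerator = 144 + 144 - 144 = 144
Gamma^3_{33} = 144 / (2 * 192) = 3/8

3/8


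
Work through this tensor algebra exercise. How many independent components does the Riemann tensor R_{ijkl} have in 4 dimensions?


The Riemann tensor in d dimensions has d^2(d^2 - 1)/12 independent components.
d = 4, so d^2 = 16
d^2 - 1 = 15
d^2(d^2 - 1) = 16 * 15 = 240
Divide by 12: 240 / 12 = 20

20


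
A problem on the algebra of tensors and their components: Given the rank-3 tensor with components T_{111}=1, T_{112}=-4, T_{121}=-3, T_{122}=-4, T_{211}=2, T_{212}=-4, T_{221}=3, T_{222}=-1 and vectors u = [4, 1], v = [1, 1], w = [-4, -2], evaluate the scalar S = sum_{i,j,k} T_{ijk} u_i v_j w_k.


S = sum over i,j,k of T_{ijk} u_i v_j w_k. Expanding all 8 terms:
T_{111}*u_1*v_1*w_1 = 1*4*1*-4 = -16  (running total: -16)
T_{112}*u_1*v_1*w_2 = -4*4*1*-2 = 32  (running total: 16)
T_{121}*u_1*v_2*w_1 = -3*4*1*-4 = 48  (running total: 64)
T_{122}*u_1*v_2*w_2 = -4*4*1*-2 = 32  (running total: 96)
T_{211}*u_2*v_1*w_1 = 2*1*1*-4 = -8  (running total: 88)
T_{212}*u_2*v_1*w_2 = -4*1*1*-2 = 8  (running total: 96)
T_{221}*u_2*v_2*w_1 = 3*1*1*-4 = -12  (running total: 84)
T_{222}*u_2*v_2*w_2 = -1*1*1*-2 = 2  (running total: 86)
S = 86

86


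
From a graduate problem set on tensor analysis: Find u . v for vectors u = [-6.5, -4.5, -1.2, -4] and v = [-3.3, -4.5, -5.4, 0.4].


The inner product u . v = sum of u_i * v_i.
Term-by-term: -6.5 * -3.3, -4.5 * -4.5, -1.2 * -5.4, -4 * 0.4
Products: 21.45, 20.25, 6.48, -1.6
Sum = 21.45 + 20.25 + 6.48 + -1.6 = 46.58

46.58


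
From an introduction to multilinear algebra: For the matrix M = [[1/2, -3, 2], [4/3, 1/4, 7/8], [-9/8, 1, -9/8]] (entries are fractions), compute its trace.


The trace is the sum of diagonal entries.
Diagonal: M[1,1] = 1/2, M[2,2] = 1/4, M[3,3] = -9/8
Tr(M) = 1/2 + 1/4 + -9/8
Computing step by step:
After adding M[1,1]: 1/2
After adding M[2,2]: 3/4
After adding M[3,3]: -3/8
Tr(M) = -3/8

-3/8


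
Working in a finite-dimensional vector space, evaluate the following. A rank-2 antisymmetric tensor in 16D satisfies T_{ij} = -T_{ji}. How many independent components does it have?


An antisymmetric rank-2 tensor satisfies A_{ij} = -A_{ji}, so diagonal entries are zero.
The independent components are the upper-triangular entries: C(n, 2) = n(n-1)/2.
n = 16
C(16, 2) = 16 * 15 / 2 = 240 / 2 = 120

120


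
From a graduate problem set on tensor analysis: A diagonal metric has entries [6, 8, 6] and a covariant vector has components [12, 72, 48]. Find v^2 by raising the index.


To raise an index with a diagonal metric: v^i = v_i / g_{ii}.
For index 2: v_2 = 72, g_{22} = 8
v^2 = 72 / 8 = 9

9


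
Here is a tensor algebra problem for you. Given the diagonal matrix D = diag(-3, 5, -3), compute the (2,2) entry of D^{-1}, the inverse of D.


For a diagonal matrix, the inverse has entries (D^{-1})_{ii} = 1/d_{ii}.
The diagonal entries are: d_{11} = -3, d_{22} = 5, d_{33} = -3
We need (D^{-1})_{22} = 1/d_{22} = 1/5 = 1/5

1/5


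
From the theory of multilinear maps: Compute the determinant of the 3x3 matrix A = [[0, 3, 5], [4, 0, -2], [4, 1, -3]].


Expanding along the first row, det(A) = a11*M_11 - a12*M_12 + a13*M_13, where M_1j is the (1,j) minor.
Minor M_11 = 0*-3 - -2*1 = 2
Minor M_12 = 4*-3 - -2*4 = -4
Minor M_13 = 4*1 - 0*4 = 4
det = 0*(2) - 3*(-4) + 5*(4)
    = 0 - -12 + 20
    = 32

32


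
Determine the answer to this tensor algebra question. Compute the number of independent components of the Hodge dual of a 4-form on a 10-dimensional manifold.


The Hodge dual of a p-form on an n-dimensional manifold is an (n-p)-form.
n = 10, p = 4, so dual degree = 10 - 4 = 6
The number of components is C(n, n-p) = C(10, 6) = 210

210


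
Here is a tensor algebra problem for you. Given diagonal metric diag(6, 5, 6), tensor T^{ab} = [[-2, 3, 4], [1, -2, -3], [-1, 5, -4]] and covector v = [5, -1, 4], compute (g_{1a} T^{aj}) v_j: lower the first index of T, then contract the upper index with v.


Step 1: lower the first index. For a diagonal metric, g_{ia} T^{aj} = g_{ii} T^{ij} (no sum on i).
g_{11} = 6
S_1{}^1 = 6 * T^{11} = 6 * -2 = -12
S_1{}^2 = 6 * T^{12} = 6 * 3 = 18
S_1{}^3 = 6 * T^{13} = 6 * 4 = 24
Step 2: contract S_1{}^j with v_j.
S_1{}^1 * v_1 = -12 * 5 = -60
S_1{}^2 * v_2 = 18 * -1 = -18
S_1{}^3 * v_3 = 24 * 4 = 96
Result = -60 + -18 + 96 = 18

18


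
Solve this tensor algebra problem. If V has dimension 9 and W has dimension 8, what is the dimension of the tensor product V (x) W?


The dimension of a tensor product is the product of dimensions.
dim(V) = 9, dim(W) = 8
dim(V (x) W) = 9 * 8 = 72

72


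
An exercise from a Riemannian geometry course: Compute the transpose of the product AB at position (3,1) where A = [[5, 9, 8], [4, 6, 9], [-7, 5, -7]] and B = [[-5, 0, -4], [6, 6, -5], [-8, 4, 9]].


(AB)^T_{ij} = (AB)_{ji} = sum_k A_{jk} B_{ki}.
For i=3, j=1 we need (AB)_{13}:
A_{11} * B_{13} = 5 * -4 = -20
A_{12} * B_{23} = 9 * -5 = -45
A_{13} * B_{33} = 8 * 9 = 72
Sum = -20 + -45 + 72 = 7

7


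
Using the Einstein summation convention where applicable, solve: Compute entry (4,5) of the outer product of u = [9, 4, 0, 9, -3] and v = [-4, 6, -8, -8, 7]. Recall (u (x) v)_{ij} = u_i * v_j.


The outer product entry T_{ij} = u_i * v_j.
We need i=4, j=5.
u_4 = 9, v_5 = 7
T_{4,5} = 9 * 7 = 63

63


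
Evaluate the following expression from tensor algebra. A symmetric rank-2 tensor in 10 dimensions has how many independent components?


A symmetric rank-2 tensor in d dimensions has d(d+1)/2 independent components.
d = 10
d(d+1)/2 = 10 * 11 / 2 = 110 / 2 = 55

55


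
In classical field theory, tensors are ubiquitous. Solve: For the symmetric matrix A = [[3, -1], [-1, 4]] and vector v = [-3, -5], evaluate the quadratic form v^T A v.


First compute Av:
(Av)_1 = 3*-3 + -1*-5 = -4
(Av)_2 = -1*-3 + 4*-5 = -17
Av = [-4, -17]
Then v^T (Av) = -3*-4 + -5*-17
= 12 + 85 = 97

97


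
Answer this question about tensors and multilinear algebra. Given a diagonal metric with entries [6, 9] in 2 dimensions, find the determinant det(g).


For a diagonal metric, the determinant is the product of diagonal entries.
Diagonal entries: 6, 9
det(g) = 6 * 9 = 54

54


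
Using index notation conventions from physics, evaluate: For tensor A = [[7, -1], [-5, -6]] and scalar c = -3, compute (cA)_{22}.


Scalar multiplication: (cA)_{ij} = c * A_{ij}.
c = -3
A_{22} = -6
(cA)_{22} = -3 * -6 = 18

18


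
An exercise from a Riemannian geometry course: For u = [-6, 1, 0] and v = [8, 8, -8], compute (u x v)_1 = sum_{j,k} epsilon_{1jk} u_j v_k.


(u x v)_1 = sum_{j,k} epsilon_{1jk} u_j v_k. Only permutations of (1,2,3) contribute; the two non-zero terms are:
eps_{123} u_2 v_3 = 1 * 1 * -8 = -8
eps_{132} u_3 v_2 = -1 * 0 * 8 = 0
(u x v)_1 = -8

-8


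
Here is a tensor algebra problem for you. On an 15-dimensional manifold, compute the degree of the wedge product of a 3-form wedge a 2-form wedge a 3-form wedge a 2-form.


The degree of a wedge product is the sum of the degrees of the individual forms.
Degrees: 3, 2, 3, 2
Total degree = 3 + 2 + 3 + 2 = 10

10


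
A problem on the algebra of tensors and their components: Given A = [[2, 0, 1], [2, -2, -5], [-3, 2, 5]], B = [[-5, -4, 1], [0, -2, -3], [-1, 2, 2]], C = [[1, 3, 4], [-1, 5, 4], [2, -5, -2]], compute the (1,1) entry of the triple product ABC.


(ABC)_{11} = sum_m (AB)_{1m} C_{m1}. First compute row 1 of AB.
(AB)_{11} = 2*-5 + 0*0 + 1*-1 = -11
(AB)_{12} = 2*-4 + 0*-2 + 1*2 = -6
(AB)_{13} = 2*1 + 0*-3 + 1*2 = 4
Now contract with column 1 of C:
(AB)_{11} * C_{11} = -11 * 1 = -11
(AB)_{12} * C_{21} = -6 * -1 = 6
(AB)_{13} * C_{31} = 4 * 2 = 8
(ABC)_{11} = -11 + 6 + 8 = 3

3


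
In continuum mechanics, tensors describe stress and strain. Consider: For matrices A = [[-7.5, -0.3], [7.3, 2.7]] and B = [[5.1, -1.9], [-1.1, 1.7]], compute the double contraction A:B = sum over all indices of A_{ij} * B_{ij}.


A:B = sum over all i,j of A_{ij} * B_{ij}.
Row 1: -7.5*5.1=-38.25, -0.3*-1.9=0.57 => row sum = -37.68
Row 2: 7.3*-1.1=-8.03, 2.7*1.7=4.59 => row sum = -3.44
Total = -37.68 + -3.44 = -41.12

-41.12


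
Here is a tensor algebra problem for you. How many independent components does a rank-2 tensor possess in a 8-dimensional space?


The number of components of a rank-r tensor in d dimensions is d^r.
Here d = 8 and r = 2.
8^2 = 64

64


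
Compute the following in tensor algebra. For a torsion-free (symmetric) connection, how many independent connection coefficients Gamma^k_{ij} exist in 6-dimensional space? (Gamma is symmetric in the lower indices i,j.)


Christoffel symbols Gamma^k_{ij} are symmetric in i,j, so there are d * d(d+1)/2 independent symbols.
d = 6
d(d+1)/2 = 6 * 7 / 2 = 21
Total = 6 * 21 = 126

126


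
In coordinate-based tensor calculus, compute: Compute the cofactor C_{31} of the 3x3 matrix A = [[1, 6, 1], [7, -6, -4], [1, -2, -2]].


To find cofactor C_{31}, delete row 3 and column 1.
The resulting 2x2 submatrix is: [[6, 1], [-6, -4]]
Minor M_{31} = 6*-4 - 1*-6
  = -24 - -6 = -18
Sign = (-1)^(3+1) = (-1)^4 = 1
Cofactor C_{31} = 1 * -18 = -18

-18


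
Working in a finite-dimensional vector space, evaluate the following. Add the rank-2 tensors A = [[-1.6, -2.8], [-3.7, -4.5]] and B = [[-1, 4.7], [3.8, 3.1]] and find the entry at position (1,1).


Tensor addition is component-wise: (A + B)_{ij} = A_{ij} + B_{ij}.
A_{11} = -1.6
B_{11} = -1
(A + B)_{11} = -1.6 + -1 = -2.6

-2.6


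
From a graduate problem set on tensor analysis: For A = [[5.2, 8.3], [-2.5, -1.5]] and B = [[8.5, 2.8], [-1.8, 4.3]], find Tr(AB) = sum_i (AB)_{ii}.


Tr(AB) = sum_i (AB)_{ii} where (AB)_{ii} = sum_k A_{ik} B_{ki}.
(AB)_{11} = 5.2*8.5 + 8.3*-1.8 = 29.26
(AB)_{22} = -2.5*2.8 + -1.5*4.3 = -13.45
Tr(AB) = 29.26 + -13.45 = 15.81

15.81


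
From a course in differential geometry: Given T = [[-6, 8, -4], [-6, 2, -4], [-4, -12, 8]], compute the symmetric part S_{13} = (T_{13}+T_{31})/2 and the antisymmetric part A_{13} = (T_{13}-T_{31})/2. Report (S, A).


T_{13} = -4
T_{31} = -4
S_{13} = (-4 + -4)/2 = -8/2 = -4
A_{13} = (-4 - -4)/2 = 0/2 = 0
Check: S + A = -4 + 0 = -4 = T_{13}.

(-4, 0)


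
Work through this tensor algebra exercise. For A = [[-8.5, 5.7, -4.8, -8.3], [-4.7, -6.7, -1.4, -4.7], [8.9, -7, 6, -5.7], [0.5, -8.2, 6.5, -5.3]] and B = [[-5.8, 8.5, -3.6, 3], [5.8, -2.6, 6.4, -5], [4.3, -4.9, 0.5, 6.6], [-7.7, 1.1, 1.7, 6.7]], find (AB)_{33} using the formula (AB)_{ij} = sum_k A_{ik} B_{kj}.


(AB)_{ij} = sum_k A_{ik} B_{kj}.
For i=3, j=3:
A_{31} * B_{13} = 8.9 * -3.6 = -32.04
A_{32} * B_{23} = -7 * 6.4 = -44.8
A_{33} * B_{33} = 6 * 0.5 = 3
A_{34} * B_{43} = -5.7 * 1.7 = -9.69
Sum = -32.04 + -44.8 + 3 + -9.69 = -83.53

-83.53


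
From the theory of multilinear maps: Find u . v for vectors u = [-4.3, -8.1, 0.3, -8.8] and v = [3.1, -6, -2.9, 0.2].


The inner product u . v = sum of u_i * v_i.
Term-by-term: -4.3 * 3.1, -8.1 * -6, 0.3 * -2.9, -8.8 * 0.2
Products: -13.33, 48.6, -0.87, -1.76
Sum = -13.33 + 48.6 + -0.87 + -1.76 = 32.64

32.64


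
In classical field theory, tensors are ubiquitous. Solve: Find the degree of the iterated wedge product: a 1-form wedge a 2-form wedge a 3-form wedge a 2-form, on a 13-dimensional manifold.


The degree of a wedge product is the sum of the degrees of the individual forms.
Degrees: 1, 2, 3, 2
Total degree = 1 + 2 + 3 + 2 = 8

8


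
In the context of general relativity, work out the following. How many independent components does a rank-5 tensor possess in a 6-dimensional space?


The number of components of a rank-r tensor in d dimensions is d^r.
Here d = 6 and r = 5.
6^5 = 7776

7776


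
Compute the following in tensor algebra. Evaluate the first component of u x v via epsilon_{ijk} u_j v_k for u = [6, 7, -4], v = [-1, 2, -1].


(u x v)_1 = sum_{j,k} epsilon_{1jk} u_j v_k. Only permutations of (1,2,3) contribute; the two non-zero terms are:
eps_{123} u_2 v_3 = 1 * 7 * -1 = -7
eps_{132} u_3 v_2 = -1 * -4 * 2 = 8
(u x v)_1 = 1

1


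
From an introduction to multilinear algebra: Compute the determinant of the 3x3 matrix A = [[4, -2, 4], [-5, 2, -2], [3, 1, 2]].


Expanding along the first row, det(A) = a11*M_11 - a12*M_12 + a13*M_13, where M_1j is the (1,j) minor.
Minor M_11 = 2*2 - -2*1 = 6
Minor M_12 = -5*2 - -2*3 = -4
Minor M_13 = -5*1 - 2*3 = -11
det = 4*(6) - -2*(-4) + 4*(-11)
    = 24 - 8 + -44
    = -28

-28


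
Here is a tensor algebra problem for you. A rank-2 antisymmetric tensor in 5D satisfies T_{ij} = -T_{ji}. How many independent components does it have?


An antisymmetric rank-2 tensor satisfies A_{ij} = -A_{ji}, so diagonal entries are zero.
The independent components are the upper-triangular entries: C(n, 2) = n(n-1)/2.
n = 5
C(5, 2) = 5 * 4 / 2 = 20 / 2 = 10

10


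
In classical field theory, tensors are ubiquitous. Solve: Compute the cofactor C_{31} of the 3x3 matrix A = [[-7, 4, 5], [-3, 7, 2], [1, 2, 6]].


To find cofactor C_{31}, delete row 3 and column 1.
The resulting 2x2 submatrix is: [[4, 5], [7, 2]]
Minor M_{31} = 4*2 - 5*7
  = 8 - 35 = -27
Sign = (-1)^(3+1) = (-1)^4 = 1
Cofactor C_{31} = 1 * -27 = -27

-27


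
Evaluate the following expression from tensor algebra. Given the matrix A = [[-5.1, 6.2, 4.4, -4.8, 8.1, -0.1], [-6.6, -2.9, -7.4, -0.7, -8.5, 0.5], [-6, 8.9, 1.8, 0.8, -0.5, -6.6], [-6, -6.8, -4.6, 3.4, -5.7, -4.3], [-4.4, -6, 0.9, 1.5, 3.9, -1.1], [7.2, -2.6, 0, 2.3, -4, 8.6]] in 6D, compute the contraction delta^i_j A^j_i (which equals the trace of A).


The contraction (trace) of a rank-2 tensor is the sum of its diagonal elements.
Diagonal entries: A[1,1] = -5.1, A[2,2] = -2.9, A[3,3] = 1.8, A[4,4] = 3.4, A[5,5] = 3.9, A[6,6] = 8.6
Tr(A) = -5.1 + -2.9 + 1.8 + 3.4 + 3.9 + 8.6 = 9.7

9.7


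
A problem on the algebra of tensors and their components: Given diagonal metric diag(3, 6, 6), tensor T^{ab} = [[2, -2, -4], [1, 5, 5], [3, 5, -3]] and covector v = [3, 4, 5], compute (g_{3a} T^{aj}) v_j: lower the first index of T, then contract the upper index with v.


Step 1: lower the first index. For a diagonal metric, g_{ia} T^{aj} = g_{ii} T^{ij} (no sum on i).
g_{33} = 6
S_3{}^1 = 6 * T^{31} = 6 * 3 = 18
S_3{}^2 = 6 * T^{32} = 6 * 5 = 30
S_3{}^3 = 6 * T^{33} = 6 * -3 = -18
Step 2: contract S_3{}^j with v_j.
S_3{}^1 * v_1 = 18 * 3 = 54
S_3{}^2 * v_2 = 30 * 4 = 120
S_3{}^3 * v_3 = -18 * 5 = -90
Result = 54 + 120 + -90 = 84

84


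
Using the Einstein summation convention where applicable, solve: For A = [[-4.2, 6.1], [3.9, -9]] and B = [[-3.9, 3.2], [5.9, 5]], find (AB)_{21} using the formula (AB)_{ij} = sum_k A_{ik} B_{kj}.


(AB)_{ij} = sum_k A_{ik} B_{kj}.
For i=2, j=1:
A_{21} * B_{11} = 3.9 * -3.9 = -15.21
A_{22} * B_{21} = -9 * 5.9 = -53.1
Sum = -15.21 + -53.1 = -68.31

-68.31


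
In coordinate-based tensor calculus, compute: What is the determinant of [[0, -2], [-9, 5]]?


For a 2x2 matrix [[a, b], [c, d]], det = a*d - b*c.
a = 0, b = -2, c = -9, d = 5
a*d = 0 * 5 = 0
b*c = -2 * -9 = 18
det = 0 - 18 = -18

-18


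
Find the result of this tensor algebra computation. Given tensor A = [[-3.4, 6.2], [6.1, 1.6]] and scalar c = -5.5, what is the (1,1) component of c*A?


Scalar multiplication: (cA)_{ij} = c * A_{ij}.
c = -5.5
A_{11} = -3.4
(cA)_{11} = -5.5 * -3.4 = 18.7

18.7


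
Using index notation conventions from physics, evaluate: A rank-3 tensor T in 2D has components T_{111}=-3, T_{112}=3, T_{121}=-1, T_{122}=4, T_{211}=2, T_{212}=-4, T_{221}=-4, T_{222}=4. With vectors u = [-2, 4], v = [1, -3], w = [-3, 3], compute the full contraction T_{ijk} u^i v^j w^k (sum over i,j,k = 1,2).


S = sum over i,j,k of T_{ijk} u_i v_j w_k. Expanding all 8 terms:
T_{111}*u_1*v_1*w_1 = -3*-2*1*-3 = -18  (running total: -18)
T_{112}*u_1*v_1*w_2 = 3*-2*1*3 = -18  (running total: -36)
T_{121}*u_1*v_2*w_1 = -1*-2*-3*-3 = 18  (running total: -18)
T_{122}*u_1*v_2*w_2 = 4*-2*-3*3 = 72  (running total: 54)
T_{211}*u_2*v_1*w_1 = 2*4*1*-3 = -24  (running total: 30)
T_{212}*u_2*v_1*w_2 = -4*4*1*3 = -48  (running total: -18)
T_{221}*u_2*v_2*w_1 = -4*4*-3*-3 = -144  (running total: -162)
T_{222}*u_2*v_2*w_2 = 4*4*-3*3 = -144  (running total: -306)
S = -306

-306


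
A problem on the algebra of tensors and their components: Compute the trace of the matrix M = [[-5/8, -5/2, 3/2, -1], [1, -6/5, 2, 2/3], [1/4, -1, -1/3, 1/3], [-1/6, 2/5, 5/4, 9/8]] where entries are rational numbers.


The trace is the sum of diagonal entries.
Diagonal: M[1,1] = -5/8, M[2,2] = -6/5, M[3,3] = -1/3, M[4,4] = 9/8
Tr(M) = -5/8 + -6/5 + -1/3 + 9/8
Computing step by step:
After adding M[1,1]: -5/8
After adding M[2,2]: -73/40
After adding M[3,3]: -259/120
After adding M[4,4]: -31/30
Tr(M) = -31/30

-31/30


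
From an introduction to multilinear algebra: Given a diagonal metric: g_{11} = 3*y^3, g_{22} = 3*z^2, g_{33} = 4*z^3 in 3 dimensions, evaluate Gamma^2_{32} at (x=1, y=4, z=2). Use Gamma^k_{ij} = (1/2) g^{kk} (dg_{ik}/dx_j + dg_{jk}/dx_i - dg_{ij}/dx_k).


For a diagonal metric, Gamma^k_{ij} = (1/2) g^{kk} (dg_{ik}/dx_j + dg_{jk}/dx_i - dg_{ij}/dx_k).
The metric is diagonal, so g_{ab} = 0 for a != b.
At the given point: g_{11} = 192, g_{22} = 12, g_{33} = 32
g^{22} = 1/12
dg_{32}/dx_2 = 0 (off-diagonal)
dg_{22}/dx_3 = dg_{22}/dx_3 = 12
dg_{32}/dx_2 = 0 (off-diagonal)
Numerator = 0 + 12 - 0 = 12
Gamma^2_{32} = 12 / (2 * 12) = 1/2

1/2


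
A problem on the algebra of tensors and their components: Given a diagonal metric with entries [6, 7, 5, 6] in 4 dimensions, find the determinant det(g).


For a diagonal metric, the determinant is the product of diagonal entries.
Diagonal entries: 6, 7, 5, 6
det(g) = 6 * 7 * 5 * 6 = 1260

1260


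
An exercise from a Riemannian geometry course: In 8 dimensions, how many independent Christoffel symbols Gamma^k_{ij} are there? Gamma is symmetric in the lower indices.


Christoffel symbols Gamma^k_{ij} are symmetric in i,j, so there are d * d(d+1)/2 independent symbols.
d = 8
d(d+1)/2 = 8 * 9 / 2 = 36
Total = 8 * 36 = 288

288


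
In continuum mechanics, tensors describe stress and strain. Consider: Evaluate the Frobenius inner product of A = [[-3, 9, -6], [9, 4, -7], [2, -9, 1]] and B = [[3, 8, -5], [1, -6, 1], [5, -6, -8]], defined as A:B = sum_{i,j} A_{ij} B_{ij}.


A:B = sum over all i,j of A_{ij} * B_{ij}.
Row 1: -3*3=-9, 9*8=72, -6*-5=30 => row sum = 93
Row 2: 9*1=9, 4*-6=-24, -7*1=-7 => row sum = -22
Row 3: 2*5=10, -9*-6=54, 1*-8=-8 => row sum = 56
Total = 93 + -22 + 56 = 127

127


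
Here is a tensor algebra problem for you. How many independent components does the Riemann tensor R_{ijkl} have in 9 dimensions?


The Riemann tensor in d dimensions has d^2(d^2 - 1)/12 independent components.
d = 9, so d^2 = 81
d^2 - 1 = 80
d^2(d^2 - 1) = 81 * 80 = 6480
Divide by 12: 6480 / 12 = 540

540


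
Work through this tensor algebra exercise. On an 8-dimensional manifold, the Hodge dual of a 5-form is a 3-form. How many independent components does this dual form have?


The Hodge dual of a p-form on an n-dimensional manifold is an (n-p)-form.
n = 8, p = 5, so dual degree = 8 - 5 = 3
The number of components is C(n, n-p) = C(8, 3) = 56

56


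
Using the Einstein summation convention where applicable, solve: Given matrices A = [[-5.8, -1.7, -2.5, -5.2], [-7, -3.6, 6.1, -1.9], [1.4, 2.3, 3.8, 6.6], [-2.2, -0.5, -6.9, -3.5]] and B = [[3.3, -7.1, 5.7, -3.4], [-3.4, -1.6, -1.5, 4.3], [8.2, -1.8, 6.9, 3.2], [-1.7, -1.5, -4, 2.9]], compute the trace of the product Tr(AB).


Tr(AB) = sum_i (AB)_{ii} where (AB)_{ii} = sum_k A_{ik} B_{ki}.
(AB)_{11} = -5.8*3.3 + -1.7*-3.4 + -2.5*8.2 + -5.2*-1.7 = -25.02
(AB)_{22} = -7*-7.1 + -3.6*-1.6 + 6.1*-1.8 + -1.9*-1.5 = 47.33
(AB)_{33} = 1.4*5.7 + 2.3*-1.5 + 3.8*6.9 + 6.6*-4 = 4.35
(AB)_{44} = -2.2*-3.4 + -0.5*4.3 + -6.9*3.2 + -3.5*2.9 = -26.9
Tr(AB) = -25.02 + 47.33 + 4.35 + -26.9 = -0.24

-0.24
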